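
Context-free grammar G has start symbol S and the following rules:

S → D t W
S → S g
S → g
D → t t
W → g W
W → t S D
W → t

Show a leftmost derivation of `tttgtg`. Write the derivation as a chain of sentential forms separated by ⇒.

S ⇒ Sg ⇒ DtWg ⇒ tttWg ⇒ tttgWg ⇒ tttgtg

S ⇒ Sg   [S → S g]
Sg ⇒ DtWg   [S → D t W]
DtWg ⇒ tttWg   [D → t t]
tttWg ⇒ tttgWg   [W → g W]
tttgWg ⇒ tttgtg   [W → t]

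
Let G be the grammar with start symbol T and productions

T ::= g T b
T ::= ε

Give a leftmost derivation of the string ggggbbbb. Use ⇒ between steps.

T⇒gTb⇒ggTbb⇒gggTbbb⇒ggggTbbbb⇒ggggbbbb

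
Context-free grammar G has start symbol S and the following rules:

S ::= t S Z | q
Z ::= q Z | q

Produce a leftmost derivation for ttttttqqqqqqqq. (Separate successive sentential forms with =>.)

S => tSZ   [S ::= t S Z]
tSZ => ttSZZ   [S ::= t S Z]
ttSZZ => tttSZZZ   [S ::= t S Z]
tttSZZZ => ttttSZZZZ   [S ::= t S Z]
ttttSZZZZ => tttttSZZZZZ   [S ::= t S Z]
tttttSZZZZZ => ttttttSZZZZZZ   [S ::= t S Z]
ttttttSZZZZZZ => ttttttqZZZZZZ   [S ::= q]
ttttttqZZZZZZ => ttttttqqZZZZZZ   [Z ::= q Z]
ttttttqqZZZZZZ => ttttttqqqZZZZZ   [Z ::= q]
ttttttqqqZZZZZ => ttttttqqqqZZZZ   [Z ::= q]
ttttttqqqqZZZZ => ttttttqqqqqZZZ   [Z ::= q]
ttttttqqqqqZZZ => ttttttqqqqqqZZ   [Z ::= q]
ttttttqqqqqqZZ => ttttttqqqqqqqZ   [Z ::= q]
ttttttqqqqqqqZ => ttttttqqqqqqqq   [Z ::= q]

S=>tSZ=>ttSZZ=>tttSZZZ=>ttttSZZZZ=>tttttSZZZZZ=>ttttttSZZZZZZ=>ttttttqZZZZZZ=>ttttttqqZZZZZZ=>ttttttqqqZZZZZ=>ttttttqqqqZZZZ=>ttttttqqqqqZZZ=>ttttttqqqqqqZZ=>ttttttqqqqqqqZ=>ttttttqqqqqqqq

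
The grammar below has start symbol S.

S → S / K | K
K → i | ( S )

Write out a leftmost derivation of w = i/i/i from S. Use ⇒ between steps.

S ⇒ S/K ⇒ S/K/K ⇒ K/K/K ⇒ i/K/K ⇒ i/i/K ⇒ i/i/i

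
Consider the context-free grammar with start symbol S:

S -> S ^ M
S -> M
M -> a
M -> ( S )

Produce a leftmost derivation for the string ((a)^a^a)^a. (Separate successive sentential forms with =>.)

S=>S^M=>M^M=>(S)^M=>(S^M)^M=>(S^M^M)^M=>(M^M^M)^M=>((S)^M^M)^M=>((M)^M^M)^M=>((a)^M^M)^M=>((a)^a^M)^M=>((a)^a^a)^M=>((a)^a^a)^a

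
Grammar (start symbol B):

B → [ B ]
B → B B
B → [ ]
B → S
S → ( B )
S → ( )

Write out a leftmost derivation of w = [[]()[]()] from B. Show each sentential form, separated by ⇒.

B⇒[B]⇒[BB]⇒[BBB]⇒[[]BB]⇒[[]SB]⇒[[]()B]⇒[[]()BB]⇒[[]()[]B]⇒[[]()[]S]⇒[[]()[]()]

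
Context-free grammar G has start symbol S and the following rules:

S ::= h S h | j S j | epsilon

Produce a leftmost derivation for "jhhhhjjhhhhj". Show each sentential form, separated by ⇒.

S ⇒ jSj ⇒ jhShj ⇒ jhhShhj ⇒ jhhhShhhj ⇒ jhhhhShhhhj ⇒ jhhhhjSjhhhhj ⇒ jhhhhjjhhhhj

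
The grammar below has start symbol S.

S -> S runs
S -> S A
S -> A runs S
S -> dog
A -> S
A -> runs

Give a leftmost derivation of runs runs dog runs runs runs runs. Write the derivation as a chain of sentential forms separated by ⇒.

S ⇒ S runs ⇒ S A runs ⇒ A runs S A runs ⇒ runs runs S A runs ⇒ runs runs S runs A runs ⇒ runs runs S A runs A runs ⇒ runs runs dog A runs A runs ⇒ runs runs dog runs runs A runs ⇒ runs runs dog runs runs runs runs

S ⇒ S runs   [S -> S runs]
S runs ⇒ S A runs   [S -> S A]
S A runs ⇒ A runs S A runs   [S -> A runs S]
A runs S A runs ⇒ runs runs S A runs   [A -> runs]
runs runs S A runs ⇒ runs runs S runs A runs   [S -> S runs]
runs runs S runs A runs ⇒ runs runs S A runs A runs   [S -> S A]
runs runs S A runs A runs ⇒ runs runs dog A runs A runs   [S -> dog]
runs runs dog A runs A runs ⇒ runs runs dog runs runs A runs   [A -> runs]
runs runs dog runs runs A runs ⇒ runs runs dog runs runs runs runs   [A -> runs]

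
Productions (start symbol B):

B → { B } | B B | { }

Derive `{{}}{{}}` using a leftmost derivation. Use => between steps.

B => BB   [B → B B]
BB => {B}B   [B → { B }]
{B}B => {{}}B   [B → { }]
{{}}B => {{}}{B}   [B → { B }]
{{}}{B} => {{}}{{}}   [B → { }]

B => BB => {B}B => {{}}B => {{}}{B} => {{}}{{}}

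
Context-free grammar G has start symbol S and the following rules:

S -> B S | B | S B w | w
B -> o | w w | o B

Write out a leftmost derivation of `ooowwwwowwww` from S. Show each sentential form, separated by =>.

S => SBw   [S -> S B w]
SBw => SBwBw   [S -> S B w]
SBwBw => BSBwBw   [S -> B S]
BSBwBw => oBSBwBw   [B -> o B]
oBSBwBw => ooSBwBw   [B -> o]
ooSBwBw => ooSBwBwBw   [S -> S B w]
ooSBwBwBw => ooBSBwBwBw   [S -> B S]
ooBSBwBwBw => oooSBwBwBw   [B -> o]
oooSBwBwBw => ooowBwBwBw   [S -> w]
ooowBwBwBw => ooowwwwBwBw   [B -> w w]
ooowwwwBwBw => ooowwwwowBw   [B -> o]
ooowwwwowBw => ooowwwwowwww   [B -> w w]

S => SBw => SBwBw => BSBwBw => oBSBwBw => ooSBwBw => ooSBwBwBw => ooBSBwBwBw => oooSBwBwBw => ooowBwBwBw => ooowwwwBwBw => ooowwwwowBw => ooowwwwowwww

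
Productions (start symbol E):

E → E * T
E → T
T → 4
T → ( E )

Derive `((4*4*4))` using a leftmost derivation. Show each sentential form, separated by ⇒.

E ⇒ T ⇒ (E) ⇒ (T) ⇒ ((E)) ⇒ ((E*T)) ⇒ ((E*T*T)) ⇒ ((T*T*T)) ⇒ ((4*T*T)) ⇒ ((4*4*T)) ⇒ ((4*4*4))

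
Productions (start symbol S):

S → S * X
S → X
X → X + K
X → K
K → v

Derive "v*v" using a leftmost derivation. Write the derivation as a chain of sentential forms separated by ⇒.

S ⇒ S*X ⇒ X*X ⇒ K*X ⇒ v*X ⇒ v*K ⇒ v*v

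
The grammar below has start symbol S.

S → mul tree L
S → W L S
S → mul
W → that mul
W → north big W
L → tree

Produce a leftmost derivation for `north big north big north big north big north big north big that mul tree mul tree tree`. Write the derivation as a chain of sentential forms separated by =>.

S => W L S => north big W L S => north big north big W L S => north big north big north big W L S => north big north big north big north big W L S => north big north big north big north big north big W L S => north big north big north big north big north big north big W L S => north big north big north big north big north big north big that mul L S => north big north big north big north big north big north big that mul tree S => north big north big north big north big north big north big that mul tree mul tree L => north big north big north big north big north big north big that mul tree mul tree tree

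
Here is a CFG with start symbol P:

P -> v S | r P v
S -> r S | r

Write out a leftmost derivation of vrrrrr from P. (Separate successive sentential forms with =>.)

P => vS => vrS => vrrS => vrrrS => vrrrrS => vrrrrr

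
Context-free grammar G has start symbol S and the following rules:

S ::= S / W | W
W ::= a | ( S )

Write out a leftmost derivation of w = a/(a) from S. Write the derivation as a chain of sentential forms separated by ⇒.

S ⇒ S/W   [S ::= S / W]
S/W ⇒ W/W   [S ::= W]
W/W ⇒ a/W   [W ::= a]
a/W ⇒ a/(S)   [W ::= ( S )]
a/(S) ⇒ a/(W)   [S ::= W]
a/(W) ⇒ a/(a)   [W ::= a]

S⇒S/W⇒W/W⇒a/W⇒a/(S)⇒a/(W)⇒a/(a)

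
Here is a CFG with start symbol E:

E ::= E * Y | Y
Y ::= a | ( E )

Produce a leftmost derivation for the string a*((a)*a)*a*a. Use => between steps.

E => E*Y => E*Y*Y => E*Y*Y*Y => Y*Y*Y*Y => a*Y*Y*Y => a*(E)*Y*Y => a*(E*Y)*Y*Y => a*(Y*Y)*Y*Y => a*((E)*Y)*Y*Y => a*((Y)*Y)*Y*Y => a*((a)*Y)*Y*Y => a*((a)*a)*Y*Y => a*((a)*a)*a*Y => a*((a)*a)*a*a

E => E*Y   [E ::= E * Y]
E*Y => E*Y*Y   [E ::= E * Y]
E*Y*Y => E*Y*Y*Y   [E ::= E * Y]
E*Y*Y*Y => Y*Y*Y*Y   [E ::= Y]
Y*Y*Y*Y => a*Y*Y*Y   [Y ::= a]
a*Y*Y*Y => a*(E)*Y*Y   [Y ::= ( E )]
a*(E)*Y*Y => a*(E*Y)*Y*Y   [E ::= E * Y]
a*(E*Y)*Y*Y => a*(Y*Y)*Y*Y   [E ::= Y]
a*(Y*Y)*Y*Y => a*((E)*Y)*Y*Y   [Y ::= ( E )]
a*((E)*Y)*Y*Y => a*((Y)*Y)*Y*Y   [E ::= Y]
a*((Y)*Y)*Y*Y => a*((a)*Y)*Y*Y   [Y ::= a]
a*((a)*Y)*Y*Y => a*((a)*a)*Y*Y   [Y ::= a]
a*((a)*a)*Y*Y => a*((a)*a)*a*Y   [Y ::= a]
a*((a)*a)*a*Y => a*((a)*a)*a*a   [Y ::= a]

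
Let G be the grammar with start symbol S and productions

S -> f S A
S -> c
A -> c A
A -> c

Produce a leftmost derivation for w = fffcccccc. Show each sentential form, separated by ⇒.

S ⇒ fSA ⇒ ffSAA ⇒ fffSAAA ⇒ fffcAAA ⇒ fffccAAA ⇒ fffcccAAA ⇒ fffccccAA ⇒ fffcccccA ⇒ fffcccccc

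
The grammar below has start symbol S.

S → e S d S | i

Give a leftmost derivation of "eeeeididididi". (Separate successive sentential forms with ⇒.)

S ⇒ eSdS   [S → e S d S]
eSdS ⇒ eeSdSdS   [S → e S d S]
eeSdSdS ⇒ eeeSdSdSdS   [S → e S d S]
eeeSdSdSdS ⇒ eeeeSdSdSdSdS   [S → e S d S]
eeeeSdSdSdSdS ⇒ eeeeidSdSdSdS   [S → i]
eeeeidSdSdSdS ⇒ eeeeididSdSdS   [S → i]
eeeeididSdSdS ⇒ eeeeidididSdS   [S → i]
eeeeidididSdS ⇒ eeeeididididS   [S → i]
eeeeididididS ⇒ eeeeididididi   [S → i]

S ⇒ eSdS ⇒ eeSdSdS ⇒ eeeSdSdSdS ⇒ eeeeSdSdSdSdS ⇒ eeeeidSdSdSdS ⇒ eeeeididSdSdS ⇒ eeeeidididSdS ⇒ eeeeididididS ⇒ eeeeididididi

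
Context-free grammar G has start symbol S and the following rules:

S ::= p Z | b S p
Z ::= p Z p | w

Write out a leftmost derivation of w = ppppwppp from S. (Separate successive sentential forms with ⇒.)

S⇒pZ⇒ppZp⇒pppZpp⇒ppppZppp⇒ppppwppp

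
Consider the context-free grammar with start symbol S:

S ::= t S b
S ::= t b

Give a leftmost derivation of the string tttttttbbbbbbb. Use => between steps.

S => tSb   [S ::= t S b]
tSb => ttSbb   [S ::= t S b]
ttSbb => tttSbbb   [S ::= t S b]
tttSbbb => ttttSbbbb   [S ::= t S b]
ttttSbbbb => tttttSbbbbb   [S ::= t S b]
tttttSbbbbb => ttttttSbbbbbb   [S ::= t S b]
ttttttSbbbbbb => tttttttbbbbbbb   [S ::= t b]

S => tSb => ttSbb => tttSbbb => ttttSbbbb => tttttSbbbbb => ttttttSbbbbbb => tttttttbbbbbbb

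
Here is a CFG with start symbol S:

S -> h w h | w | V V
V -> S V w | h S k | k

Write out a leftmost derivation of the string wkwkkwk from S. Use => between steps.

S => VV   [S -> V V]
VV => SVwV   [V -> S V w]
SVwV => VVVwV   [S -> V V]
VVVwV => SVwVVwV   [V -> S V w]
SVwVVwV => wVwVVwV   [S -> w]
wVwVVwV => wkwVVwV   [V -> k]
wkwVVwV => wkwkVwV   [V -> k]
wkwkVwV => wkwkkwV   [V -> k]
wkwkkwV => wkwkkwk   [V -> k]

S => VV => SVwV => VVVwV => SVwVVwV => wVwVVwV => wkwVVwV => wkwkVwV => wkwkkwV => wkwkkwk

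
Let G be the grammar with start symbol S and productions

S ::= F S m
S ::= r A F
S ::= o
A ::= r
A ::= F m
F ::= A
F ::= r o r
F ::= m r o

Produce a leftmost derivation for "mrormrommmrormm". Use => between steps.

S => FSm => mroSm => mrorAFm => mrorFmFm => mrorAmFm => mrorFmmFm => mrorAmmFm => mrorFmmmFm => mrormrommmFm => mrormrommmAm => mrormrommmFmm => mrormrommmrormm

S => FSm   [S ::= F S m]
FSm => mroSm   [F ::= m r o]
mroSm => mrorAFm   [S ::= r A F]
mrorAFm => mrorFmFm   [A ::= F m]
mrorFmFm => mrorAmFm   [F ::= A]
mrorAmFm => mrorFmmFm   [A ::= F m]
mrorFmmFm => mrorAmmFm   [F ::= A]
mrorAmmFm => mrorFmmmFm   [A ::= F m]
mrorFmmmFm => mrormrommmFm   [F ::= m r o]
mrormrommmFm => mrormrommmAm   [F ::= A]
mrormrommmAm => mrormrommmFmm   [A ::= F m]
mrormrommmFmm => mrormrommmrormm   [F ::= r o r]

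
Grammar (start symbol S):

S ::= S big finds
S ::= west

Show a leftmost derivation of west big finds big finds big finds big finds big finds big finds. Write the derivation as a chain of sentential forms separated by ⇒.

S ⇒ S big finds   [S ::= S big finds]
S big finds ⇒ S big finds big finds   [S ::= S big finds]
S big finds big finds ⇒ S big finds big finds big finds   [S ::= S big finds]
S big finds big finds big finds ⇒ S big finds big finds big finds big finds   [S ::= S big finds]
S big finds big finds big finds big finds ⇒ S big finds big finds big finds big finds big finds   [S ::= S big finds]
S big finds big finds big finds big finds big finds ⇒ S big finds big finds big finds big finds big finds big finds   [S ::= S big finds]
S big finds big finds big finds big finds big finds big finds ⇒ west big finds big finds big finds big finds big finds big finds   [S ::= west]

S ⇒ S big finds ⇒ S big finds big finds ⇒ S big finds big finds big finds ⇒ S big finds big finds big finds big finds ⇒ S big finds big finds big finds big finds big finds ⇒ S big finds big finds big finds big finds big finds big finds ⇒ west big finds big finds big finds big finds big finds big finds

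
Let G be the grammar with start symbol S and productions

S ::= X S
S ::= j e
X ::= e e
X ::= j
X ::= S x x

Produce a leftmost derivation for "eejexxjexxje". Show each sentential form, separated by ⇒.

S ⇒ XS ⇒ SxxS ⇒ XSxxS ⇒ eeSxxS ⇒ eeXSxxS ⇒ eeSxxSxxS ⇒ eejexxSxxS ⇒ eejexxjexxS ⇒ eejexxjexxje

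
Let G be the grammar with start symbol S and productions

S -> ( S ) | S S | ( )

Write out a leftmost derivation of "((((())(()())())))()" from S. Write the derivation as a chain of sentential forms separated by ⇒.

S ⇒ SS ⇒ (S)S ⇒ ((S))S ⇒ (((S)))S ⇒ (((SS)))S ⇒ ((((S)S)))S ⇒ ((((())S)))S ⇒ ((((())SS)))S ⇒ ((((())(S)S)))S ⇒ ((((())(SS)S)))S ⇒ ((((())(()S)S)))S ⇒ ((((())(()())S)))S ⇒ ((((())(()())())))S ⇒ ((((())(()())())))()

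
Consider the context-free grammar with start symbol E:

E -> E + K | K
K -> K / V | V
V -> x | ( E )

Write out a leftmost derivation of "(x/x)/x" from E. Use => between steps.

E => K   [E -> K]
K => K/V   [K -> K / V]
K/V => V/V   [K -> V]
V/V => (E)/V   [V -> ( E )]
(E)/V => (K)/V   [E -> K]
(K)/V => (K/V)/V   [K -> K / V]
(K/V)/V => (V/V)/V   [K -> V]
(V/V)/V => (x/V)/V   [V -> x]
(x/V)/V => (x/x)/V   [V -> x]
(x/x)/V => (x/x)/x   [V -> x]

E => K => K/V => V/V => (E)/V => (K)/V => (K/V)/V => (V/V)/V => (x/V)/V => (x/x)/V => (x/x)/x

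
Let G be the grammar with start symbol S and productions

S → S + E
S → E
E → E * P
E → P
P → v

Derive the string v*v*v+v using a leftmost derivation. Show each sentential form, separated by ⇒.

S ⇒ S+E   [S → S + E]
S+E ⇒ E+E   [S → E]
E+E ⇒ E*P+E   [E → E * P]
E*P+E ⇒ E*P*P+E   [E → E * P]
E*P*P+E ⇒ P*P*P+E   [E → P]
P*P*P+E ⇒ v*P*P+E   [P → v]
v*P*P+E ⇒ v*v*P+E   [P → v]
v*v*P+E ⇒ v*v*v+E   [P → v]
v*v*v+E ⇒ v*v*v+P   [E → P]
v*v*v+P ⇒ v*v*v+v   [P → v]

S ⇒ S+E ⇒ E+E ⇒ E*P+E ⇒ E*P*P+E ⇒ P*P*P+E ⇒ v*P*P+E ⇒ v*v*P+E ⇒ v*v*v+E ⇒ v*v*v+P ⇒ v*v*v+v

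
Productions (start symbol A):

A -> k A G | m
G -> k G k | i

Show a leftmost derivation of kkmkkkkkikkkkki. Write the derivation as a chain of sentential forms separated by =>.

A => kAG => kkAGG => kkmGG => kkmkGkG => kkmkkGkkG => kkmkkkGkkkG => kkmkkkkGkkkkG => kkmkkkkkGkkkkkG => kkmkkkkkikkkkkG => kkmkkkkkikkkkki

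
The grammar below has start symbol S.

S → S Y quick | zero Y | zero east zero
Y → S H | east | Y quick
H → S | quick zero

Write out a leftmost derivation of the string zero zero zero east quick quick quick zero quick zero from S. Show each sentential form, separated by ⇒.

S ⇒ zero Y ⇒ zero S H ⇒ zero zero Y H ⇒ zero zero S H H ⇒ zero zero zero Y H H ⇒ zero zero zero Y quick H H ⇒ zero zero zero Y quick quick H H ⇒ zero zero zero east quick quick H H ⇒ zero zero zero east quick quick quick zero H ⇒ zero zero zero east quick quick quick zero quick zero

S ⇒ zero Y   [S → zero Y]
zero Y ⇒ zero S H   [Y → S H]
zero S H ⇒ zero zero Y H   [S → zero Y]
zero zero Y H ⇒ zero zero S H H   [Y → S H]
zero zero S H H ⇒ zero zero zero Y H H   [S → zero Y]
zero zero zero Y H H ⇒ zero zero zero Y quick H H   [Y → Y quick]
zero zero zero Y quick H H ⇒ zero zero zero Y quick quick H H   [Y → Y quick]
zero zero zero Y quick quick H H ⇒ zero zero zero east quick quick H H   [Y → east]
zero zero zero east quick quick H H ⇒ zero zero zero east quick quick quick zero H   [H → quick zero]
zero zero zero east quick quick quick zero H ⇒ zero zero zero east quick quick quick zero quick zero   [H → quick zero]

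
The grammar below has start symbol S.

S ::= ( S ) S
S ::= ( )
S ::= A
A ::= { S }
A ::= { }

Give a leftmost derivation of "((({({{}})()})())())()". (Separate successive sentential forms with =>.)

S => (S)S => ((S)S)S => (((S)S)S)S => (((A)S)S)S => ((({S})S)S)S => ((({(S)S})S)S)S => ((({(A)S})S)S)S => ((({({S})S})S)S)S => ((({({A})S})S)S)S => ((({({{}})S})S)S)S => ((({({{}})()})S)S)S => ((({({{}})()})())S)S => ((({({{}})()})())())S => ((({({{}})()})())())()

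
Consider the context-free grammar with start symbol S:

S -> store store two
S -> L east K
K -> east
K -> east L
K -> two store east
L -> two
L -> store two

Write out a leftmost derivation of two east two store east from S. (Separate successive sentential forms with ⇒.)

S ⇒ L east K   [S -> L east K]
L east K ⇒ two east K   [L -> two]
two east K ⇒ two east two store east   [K -> two store east]

S ⇒ L east K ⇒ two east K ⇒ two east two store east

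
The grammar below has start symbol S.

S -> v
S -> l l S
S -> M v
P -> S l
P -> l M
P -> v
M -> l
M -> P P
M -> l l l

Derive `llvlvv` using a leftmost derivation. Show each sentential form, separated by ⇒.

S ⇒ llS ⇒ llMv ⇒ llPPv ⇒ llSlPv ⇒ llvlPv ⇒ llvlvv

S ⇒ llS   [S -> l l S]
llS ⇒ llMv   [S -> M v]
llMv ⇒ llPPv   [M -> P P]
llPPv ⇒ llSlPv   [P -> S l]
llSlPv ⇒ llvlPv   [S -> v]
llvlPv ⇒ llvlvv   [P -> v]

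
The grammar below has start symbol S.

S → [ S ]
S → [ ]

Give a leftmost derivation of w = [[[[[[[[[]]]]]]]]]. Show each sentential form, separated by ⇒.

S ⇒ [S] ⇒ [[S]] ⇒ [[[S]]] ⇒ [[[[S]]]] ⇒ [[[[[S]]]]] ⇒ [[[[[[S]]]]]] ⇒ [[[[[[[S]]]]]]] ⇒ [[[[[[[[S]]]]]]]] ⇒ [[[[[[[[[]]]]]]]]]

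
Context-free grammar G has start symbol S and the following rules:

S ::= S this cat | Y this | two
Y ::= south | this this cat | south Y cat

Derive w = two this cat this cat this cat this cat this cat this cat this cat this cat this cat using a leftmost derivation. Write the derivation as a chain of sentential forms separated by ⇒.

S ⇒ S this cat ⇒ S this cat this cat ⇒ S this cat this cat this cat ⇒ S this cat this cat this cat this cat ⇒ S this cat this cat this cat this cat this cat ⇒ S this cat this cat this cat this cat this cat this cat ⇒ S this cat this cat this cat this cat this cat this cat this cat ⇒ S this cat this cat this cat this cat this cat this cat this cat this cat ⇒ S this cat this cat this cat this cat this cat this cat this cat this cat this cat ⇒ two this cat this cat this cat this cat this cat this cat this cat this cat this cat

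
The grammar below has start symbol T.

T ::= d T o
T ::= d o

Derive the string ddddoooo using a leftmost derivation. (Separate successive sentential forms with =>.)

T => dTo   [T ::= d T o]
dTo => ddToo   [T ::= d T o]
ddToo => dddTooo   [T ::= d T o]
dddTooo => ddddoooo   [T ::= d o]

T => dTo => ddToo => dddTooo => ddddoooo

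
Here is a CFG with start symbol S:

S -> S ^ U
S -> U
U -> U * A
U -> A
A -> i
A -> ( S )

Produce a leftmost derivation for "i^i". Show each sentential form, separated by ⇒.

S ⇒ S^U ⇒ U^U ⇒ A^U ⇒ i^U ⇒ i^A ⇒ i^i

S ⇒ S^U   [S -> S ^ U]
S^U ⇒ U^U   [S -> U]
U^U ⇒ A^U   [U -> A]
A^U ⇒ i^U   [A -> i]
i^U ⇒ i^A   [U -> A]
i^A ⇒ i^i   [A -> i]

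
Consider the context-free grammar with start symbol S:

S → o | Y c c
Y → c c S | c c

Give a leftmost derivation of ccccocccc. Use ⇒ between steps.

S ⇒ Ycc ⇒ ccScc ⇒ ccYcccc ⇒ ccccScccc ⇒ ccccocccc

S ⇒ Ycc   [S → Y c c]
Ycc ⇒ ccScc   [Y → c c S]
ccScc ⇒ ccYcccc   [S → Y c c]
ccYcccc ⇒ ccccScccc   [Y → c c S]
ccccScccc ⇒ ccccocccc   [S → o]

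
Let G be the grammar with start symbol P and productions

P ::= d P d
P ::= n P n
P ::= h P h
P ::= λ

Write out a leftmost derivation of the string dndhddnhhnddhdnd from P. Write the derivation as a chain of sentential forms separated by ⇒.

P ⇒ dPd ⇒ dnPnd ⇒ dndPdnd ⇒ dndhPhdnd ⇒ dndhdPdhdnd ⇒ dndhddPddhdnd ⇒ dndhddnPnddhdnd ⇒ dndhddnhPhnddhdnd ⇒ dndhddnhhnddhdnd

P ⇒ dPd   [P ::= d P d]
dPd ⇒ dnPnd   [P ::= n P n]
dnPnd ⇒ dndPdnd   [P ::= d P d]
dndPdnd ⇒ dndhPhdnd   [P ::= h P h]
dndhPhdnd ⇒ dndhdPdhdnd   [P ::= d P d]
dndhdPdhdnd ⇒ dndhddPddhdnd   [P ::= d P d]
dndhddPddhdnd ⇒ dndhddnPnddhdnd   [P ::= n P n]
dndhddnPnddhdnd ⇒ dndhddnhPhnddhdnd   [P ::= h P h]
dndhddnhPhnddhdnd ⇒ dndhddnhhnddhdnd   [P ::= λ]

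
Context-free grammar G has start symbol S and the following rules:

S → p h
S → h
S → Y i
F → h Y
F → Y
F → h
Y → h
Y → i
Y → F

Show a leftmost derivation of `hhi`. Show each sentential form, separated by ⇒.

S ⇒ Yi ⇒ Fi ⇒ hYi ⇒ hFi ⇒ hhi

S ⇒ Yi   [S → Y i]
Yi ⇒ Fi   [Y → F]
Fi ⇒ hYi   [F → h Y]
hYi ⇒ hFi   [Y → F]
hFi ⇒ hhi   [F → h]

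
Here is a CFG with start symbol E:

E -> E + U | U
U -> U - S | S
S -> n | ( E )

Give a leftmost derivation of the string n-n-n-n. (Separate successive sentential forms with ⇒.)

E⇒U⇒U-S⇒U-S-S⇒U-S-S-S⇒S-S-S-S⇒n-S-S-S⇒n-n-S-S⇒n-n-n-S⇒n-n-n-n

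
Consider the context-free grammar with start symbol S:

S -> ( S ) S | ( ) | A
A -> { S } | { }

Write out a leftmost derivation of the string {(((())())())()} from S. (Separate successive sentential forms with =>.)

S => A => {S} => {(S)S} => {((S)S)S} => {(((S)S)S)S} => {(((())S)S)S} => {(((())())S)S} => {(((())())())S} => {(((())())())()}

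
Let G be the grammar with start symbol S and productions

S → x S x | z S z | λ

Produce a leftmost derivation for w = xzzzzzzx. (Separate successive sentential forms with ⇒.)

S ⇒ xSx   [S → x S x]
xSx ⇒ xzSzx   [S → z S z]
xzSzx ⇒ xzzSzzx   [S → z S z]
xzzSzzx ⇒ xzzzSzzzx   [S → z S z]
xzzzSzzzx ⇒ xzzzzzzx   [S → λ]

S ⇒ xSx ⇒ xzSzx ⇒ xzzSzzx ⇒ xzzzSzzzx ⇒ xzzzzzzx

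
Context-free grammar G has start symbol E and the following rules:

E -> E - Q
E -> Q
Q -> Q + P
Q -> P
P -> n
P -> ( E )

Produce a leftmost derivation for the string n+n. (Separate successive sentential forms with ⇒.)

E ⇒ Q ⇒ Q+P ⇒ P+P ⇒ n+P ⇒ n+n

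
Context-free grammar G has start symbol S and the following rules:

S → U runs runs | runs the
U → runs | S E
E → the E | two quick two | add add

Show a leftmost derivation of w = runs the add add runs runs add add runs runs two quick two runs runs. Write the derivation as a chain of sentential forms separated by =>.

S => U runs runs => S E runs runs => U runs runs E runs runs => S E runs runs E runs runs => U runs runs E runs runs E runs runs => S E runs runs E runs runs E runs runs => runs the E runs runs E runs runs E runs runs => runs the add add runs runs E runs runs E runs runs => runs the add add runs runs add add runs runs E runs runs => runs the add add runs runs add add runs runs two quick two runs runs

S => U runs runs   [S → U runs runs]
U runs runs => S E runs runs   [U → S E]
S E runs runs => U runs runs E runs runs   [S → U runs runs]
U runs runs E runs runs => S E runs runs E runs runs   [U → S E]
S E runs runs E runs runs => U runs runs E runs runs E runs runs   [S → U runs runs]
U runs runs E runs runs E runs runs => S E runs runs E runs runs E runs runs   [U → S E]
S E runs runs E runs runs E runs runs => runs the E runs runs E runs runs E runs runs   [S → runs the]
runs the E runs runs E runs runs E runs runs => runs the add add runs runs E runs runs E runs runs   [E → add add]
runs the add add runs runs E runs runs E runs runs => runs the add add runs runs add add runs runs E runs runs   [E → add add]
runs the add add runs runs add add runs runs E runs runs => runs the add add runs runs add add runs runs two quick two runs runs   [E → two quick two]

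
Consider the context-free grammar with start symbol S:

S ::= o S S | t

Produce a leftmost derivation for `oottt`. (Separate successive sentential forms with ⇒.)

S⇒oSS⇒ooSSS⇒ootSS⇒oottS⇒oottt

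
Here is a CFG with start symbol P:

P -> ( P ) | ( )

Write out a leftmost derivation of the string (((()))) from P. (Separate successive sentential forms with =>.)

P => (P) => ((P)) => (((P))) => (((())))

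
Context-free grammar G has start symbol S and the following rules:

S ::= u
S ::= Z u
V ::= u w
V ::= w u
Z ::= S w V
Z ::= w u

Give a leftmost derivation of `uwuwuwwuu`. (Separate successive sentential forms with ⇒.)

S ⇒ Zu   [S ::= Z u]
Zu ⇒ SwVu   [Z ::= S w V]
SwVu ⇒ ZuwVu   [S ::= Z u]
ZuwVu ⇒ SwVuwVu   [Z ::= S w V]
SwVuwVu ⇒ uwVuwVu   [S ::= u]
uwVuwVu ⇒ uwuwuwVu   [V ::= u w]
uwuwuwVu ⇒ uwuwuwwuu   [V ::= w u]

S ⇒ Zu ⇒ SwVu ⇒ ZuwVu ⇒ SwVuwVu ⇒ uwVuwVu ⇒ uwuwuwVu ⇒ uwuwuwwuu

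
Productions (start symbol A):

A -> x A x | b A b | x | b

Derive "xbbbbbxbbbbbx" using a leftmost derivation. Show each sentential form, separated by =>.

A => xAx => xbAbx => xbbAbbx => xbbbAbbbx => xbbbbAbbbbx => xbbbbbAbbbbbx => xbbbbbxbbbbbx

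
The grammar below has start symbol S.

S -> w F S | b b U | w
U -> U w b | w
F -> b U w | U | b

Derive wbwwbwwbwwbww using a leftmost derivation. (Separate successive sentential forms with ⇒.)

S ⇒ wFS ⇒ wbUwS ⇒ wbUwbwS ⇒ wbwwbwS ⇒ wbwwbwwFS ⇒ wbwwbwwbUwS ⇒ wbwwbwwbUwbwS ⇒ wbwwbwwbwwbwS ⇒ wbwwbwwbwwbww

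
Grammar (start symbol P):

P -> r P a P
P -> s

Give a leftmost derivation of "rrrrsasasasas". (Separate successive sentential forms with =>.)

P => rPaP   [P -> r P a P]
rPaP => rrPaPaP   [P -> r P a P]
rrPaPaP => rrrPaPaPaP   [P -> r P a P]
rrrPaPaPaP => rrrrPaPaPaPaP   [P -> r P a P]
rrrrPaPaPaPaP => rrrrsaPaPaPaP   [P -> s]
rrrrsaPaPaPaP => rrrrsasaPaPaP   [P -> s]
rrrrsasaPaPaP => rrrrsasasaPaP   [P -> s]
rrrrsasasaPaP => rrrrsasasasaP   [P -> s]
rrrrsasasasaP => rrrrsasasasas   [P -> s]

P=>rPaP=>rrPaPaP=>rrrPaPaPaP=>rrrrPaPaPaPaP=>rrrrsaPaPaPaP=>rrrrsasaPaPaP=>rrrrsasasaPaP=>rrrrsasasasaP=>rrrrsasasasas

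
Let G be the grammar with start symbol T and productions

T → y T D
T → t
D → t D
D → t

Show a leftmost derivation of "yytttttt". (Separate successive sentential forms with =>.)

T=>yTD=>yyTDD=>yytDD=>yyttDD=>yytttDD=>yyttttDD=>yytttttD=>yytttttt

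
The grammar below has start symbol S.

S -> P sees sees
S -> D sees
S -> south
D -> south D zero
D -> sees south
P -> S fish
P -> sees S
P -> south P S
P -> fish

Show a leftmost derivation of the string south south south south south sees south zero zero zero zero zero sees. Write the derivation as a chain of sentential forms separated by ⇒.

S ⇒ D sees   [S -> D sees]
D sees ⇒ south D zero sees   [D -> south D zero]
south D zero sees ⇒ south south D zero zero sees   [D -> south D zero]
south south D zero zero sees ⇒ south south south D zero zero zero sees   [D -> south D zero]
south south south D zero zero zero sees ⇒ south south south south D zero zero zero zero sees   [D -> south D zero]
south south south south D zero zero zero zero sees ⇒ south south south south south D zero zero zero zero zero sees   [D -> south D zero]
south south south south south D zero zero zero zero zero sees ⇒ south south south south south sees south zero zero zero zero zero sees   [D -> sees south]

S ⇒ D sees ⇒ south D zero sees ⇒ south south D zero zero sees ⇒ south south south D zero zero zero sees ⇒ south south south south D zero zero zero zero sees ⇒ south south south south south D zero zero zero zero zero sees ⇒ south south south south south sees south zero zero zero zero zero sees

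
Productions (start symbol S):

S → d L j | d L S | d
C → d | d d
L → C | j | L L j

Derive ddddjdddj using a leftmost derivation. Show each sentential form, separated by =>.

S => dLS => dLLjS => dCLjS => dddLjS => dddCjS => ddddjS => ddddjdLj => ddddjdCj => ddddjdddj

S => dLS   [S → d L S]
dLS => dLLjS   [L → L L j]
dLLjS => dCLjS   [L → C]
dCLjS => dddLjS   [C → d d]
dddLjS => dddCjS   [L → C]
dddCjS => ddddjS   [C → d]
ddddjS => ddddjdLj   [S → d L j]
ddddjdLj => ddddjdCj   [L → C]
ddddjdCj => ddddjdddj   [C → d d]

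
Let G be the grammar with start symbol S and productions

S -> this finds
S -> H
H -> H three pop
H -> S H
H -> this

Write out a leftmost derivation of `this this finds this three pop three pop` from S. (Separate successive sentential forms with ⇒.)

S ⇒ H ⇒ H three pop ⇒ S H three pop ⇒ H H three pop ⇒ this H three pop ⇒ this H three pop three pop ⇒ this S H three pop three pop ⇒ this this finds H three pop three pop ⇒ this this finds this three pop three pop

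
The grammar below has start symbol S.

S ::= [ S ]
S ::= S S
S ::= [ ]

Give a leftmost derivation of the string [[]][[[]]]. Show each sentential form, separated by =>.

S => SS => [S]S => [[]]S => [[]][S] => [[]][[S]] => [[]][[[]]]

S => SS   [S ::= S S]
SS => [S]S   [S ::= [ S ]]
[S]S => [[]]S   [S ::= [ ]]
[[]]S => [[]][S]   [S ::= [ S ]]
[[]][S] => [[]][[S]]   [S ::= [ S ]]
[[]][[S]] => [[]][[[]]]   [S ::= [ ]]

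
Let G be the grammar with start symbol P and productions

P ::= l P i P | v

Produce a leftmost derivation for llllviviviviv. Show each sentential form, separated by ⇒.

P ⇒ lPiP ⇒ llPiPiP ⇒ lllPiPiPiP ⇒ llllPiPiPiPiP ⇒ llllviPiPiPiP ⇒ llllviviPiPiP ⇒ llllviviviPiP ⇒ llllviviviviP ⇒ llllviviviviv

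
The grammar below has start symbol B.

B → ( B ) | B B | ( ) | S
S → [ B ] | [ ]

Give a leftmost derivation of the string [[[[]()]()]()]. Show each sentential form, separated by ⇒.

B ⇒ S ⇒ [B] ⇒ [BB] ⇒ [SB] ⇒ [[B]B] ⇒ [[BB]B] ⇒ [[SB]B] ⇒ [[[B]B]B] ⇒ [[[BB]B]B] ⇒ [[[SB]B]B] ⇒ [[[[]B]B]B] ⇒ [[[[]()]B]B] ⇒ [[[[]()]()]B] ⇒ [[[[]()]()]()]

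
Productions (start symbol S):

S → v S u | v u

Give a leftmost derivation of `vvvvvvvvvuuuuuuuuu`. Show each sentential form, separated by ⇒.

S ⇒ vSu ⇒ vvSuu ⇒ vvvSuuu ⇒ vvvvSuuuu ⇒ vvvvvSuuuuu ⇒ vvvvvvSuuuuuu ⇒ vvvvvvvSuuuuuuu ⇒ vvvvvvvvSuuuuuuuu ⇒ vvvvvvvvvuuuuuuuuu

S ⇒ vSu   [S → v S u]
vSu ⇒ vvSuu   [S → v S u]
vvSuu ⇒ vvvSuuu   [S → v S u]
vvvSuuu ⇒ vvvvSuuuu   [S → v S u]
vvvvSuuuu ⇒ vvvvvSuuuuu   [S → v S u]
vvvvvSuuuuu ⇒ vvvvvvSuuuuuu   [S → v S u]
vvvvvvSuuuuuu ⇒ vvvvvvvSuuuuuuu   [S → v S u]
vvvvvvvSuuuuuuu ⇒ vvvvvvvvSuuuuuuuu   [S → v S u]
vvvvvvvvSuuuuuuuu ⇒ vvvvvvvvvuuuuuuuuu   [S → v u]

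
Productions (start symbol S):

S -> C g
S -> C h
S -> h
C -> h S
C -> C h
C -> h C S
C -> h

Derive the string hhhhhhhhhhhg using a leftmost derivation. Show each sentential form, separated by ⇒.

S⇒Cg⇒hSg⇒hChg⇒hhCShg⇒hhhCSShg⇒hhhChSShg⇒hhhChhSShg⇒hhhhShhSShg⇒hhhhChhhSShg⇒hhhhhhhhSShg⇒hhhhhhhhhShg⇒hhhhhhhhhhhg

S ⇒ Cg   [S -> C g]
Cg ⇒ hSg   [C -> h S]
hSg ⇒ hChg   [S -> C h]
hChg ⇒ hhCShg   [C -> h C S]
hhCShg ⇒ hhhCSShg   [C -> h C S]
hhhCSShg ⇒ hhhChSShg   [C -> C h]
hhhChSShg ⇒ hhhChhSShg   [C -> C h]
hhhChhSShg ⇒ hhhhShhSShg   [C -> h S]
hhhhShhSShg ⇒ hhhhChhhSShg   [S -> C h]
hhhhChhhSShg ⇒ hhhhhhhhSShg   [C -> h]
hhhhhhhhSShg ⇒ hhhhhhhhhShg   [S -> h]
hhhhhhhhhShg ⇒ hhhhhhhhhhhg   [S -> h]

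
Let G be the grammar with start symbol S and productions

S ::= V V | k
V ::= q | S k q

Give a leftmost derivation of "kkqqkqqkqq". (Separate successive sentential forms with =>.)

S => VV   [S ::= V V]
VV => SkqV   [V ::= S k q]
SkqV => VVkqV   [S ::= V V]
VVkqV => SkqVkqV   [V ::= S k q]
SkqVkqV => VVkqVkqV   [S ::= V V]
VVkqVkqV => SkqVkqVkqV   [V ::= S k q]
SkqVkqVkqV => kkqVkqVkqV   [S ::= k]
kkqVkqVkqV => kkqqkqVkqV   [V ::= q]
kkqqkqVkqV => kkqqkqqkqV   [V ::= q]
kkqqkqqkqV => kkqqkqqkqq   [V ::= q]

S=>VV=>SkqV=>VVkqV=>SkqVkqV=>VVkqVkqV=>SkqVkqVkqV=>kkqVkqVkqV=>kkqqkqVkqV=>kkqqkqqkqV=>kkqqkqqkqq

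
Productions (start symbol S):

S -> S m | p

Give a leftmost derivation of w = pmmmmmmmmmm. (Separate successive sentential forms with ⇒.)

S ⇒ Sm   [S -> S m]
Sm ⇒ Smm   [S -> S m]
Smm ⇒ Smmm   [S -> S m]
Smmm ⇒ Smmmm   [S -> S m]
Smmmm ⇒ Smmmmm   [S -> S m]
Smmmmm ⇒ Smmmmmm   [S -> S m]
Smmmmmm ⇒ Smmmmmmm   [S -> S m]
Smmmmmmm ⇒ Smmmmmmmm   [S -> S m]
Smmmmmmmm ⇒ Smmmmmmmmm   [S -> S m]
Smmmmmmmmm ⇒ Smmmmmmmmmm   [S -> S m]
Smmmmmmmmmm ⇒ pmmmmmmmmmm   [S -> p]

S ⇒ Sm ⇒ Smm ⇒ Smmm ⇒ Smmmm ⇒ Smmmmm ⇒ Smmmmmm ⇒ Smmmmmmm ⇒ Smmmmmmmm ⇒ Smmmmmmmmm ⇒ Smmmmmmmmmm ⇒ pmmmmmmmmmm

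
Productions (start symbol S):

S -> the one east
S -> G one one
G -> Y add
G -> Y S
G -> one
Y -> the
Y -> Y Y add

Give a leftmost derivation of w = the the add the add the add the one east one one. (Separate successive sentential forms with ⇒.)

S ⇒ G one one   [S -> G one one]
G one one ⇒ Y S one one   [G -> Y S]
Y S one one ⇒ Y Y add S one one   [Y -> Y Y add]
Y Y add S one one ⇒ Y Y add Y add S one one   [Y -> Y Y add]
Y Y add Y add S one one ⇒ Y Y add Y add Y add S one one   [Y -> Y Y add]
Y Y add Y add Y add S one one ⇒ the Y add Y add Y add S one one   [Y -> the]
the Y add Y add Y add S one one ⇒ the the add Y add Y add S one one   [Y -> the]
the the add Y add Y add S one one ⇒ the the add the add Y add S one one   [Y -> the]
the the add the add Y add S one one ⇒ the the add the add the add S one one   [Y -> the]
the the add the add the add S one one ⇒ the the add the add the add the one east one one   [S -> the one east]

S ⇒ G one one ⇒ Y S one one ⇒ Y Y add S one one ⇒ Y Y add Y add S one one ⇒ Y Y add Y add Y add S one one ⇒ the Y add Y add Y add S one one ⇒ the the add Y add Y add S one one ⇒ the the add the add Y add S one one ⇒ the the add the add the add S one one ⇒ the the add the add the add the one east one one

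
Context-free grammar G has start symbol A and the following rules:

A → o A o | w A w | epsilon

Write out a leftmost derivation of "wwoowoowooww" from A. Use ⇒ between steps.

A ⇒ wAw   [A → w A w]
wAw ⇒ wwAww   [A → w A w]
wwAww ⇒ wwoAoww   [A → o A o]
wwoAoww ⇒ wwooAooww   [A → o A o]
wwooAooww ⇒ wwoowAwooww   [A → w A w]
wwoowAwooww ⇒ wwoowoAowooww   [A → o A o]
wwoowoAowooww ⇒ wwoowoowooww   [A → epsilon]

A ⇒ wAw ⇒ wwAww ⇒ wwoAoww ⇒ wwooAooww ⇒ wwoowAwooww ⇒ wwoowoAowooww ⇒ wwoowoowooww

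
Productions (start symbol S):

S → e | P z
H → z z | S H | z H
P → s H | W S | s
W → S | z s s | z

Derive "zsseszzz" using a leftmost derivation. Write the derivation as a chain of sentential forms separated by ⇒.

S ⇒ Pz ⇒ WSz ⇒ zssSz ⇒ zssPzz ⇒ zssWSzz ⇒ zssSSzz ⇒ zsseSzz ⇒ zssePzzz ⇒ zsseszzz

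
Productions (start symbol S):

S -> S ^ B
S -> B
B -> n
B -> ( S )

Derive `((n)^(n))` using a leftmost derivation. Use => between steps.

S => B   [S -> B]
B => (S)   [B -> ( S )]
(S) => (S^B)   [S -> S ^ B]
(S^B) => (B^B)   [S -> B]
(B^B) => ((S)^B)   [B -> ( S )]
((S)^B) => ((B)^B)   [S -> B]
((B)^B) => ((n)^B)   [B -> n]
((n)^B) => ((n)^(S))   [B -> ( S )]
((n)^(S)) => ((n)^(B))   [S -> B]
((n)^(B)) => ((n)^(n))   [B -> n]

S => B => (S) => (S^B) => (B^B) => ((S)^B) => ((B)^B) => ((n)^B) => ((n)^(S)) => ((n)^(B)) => ((n)^(n))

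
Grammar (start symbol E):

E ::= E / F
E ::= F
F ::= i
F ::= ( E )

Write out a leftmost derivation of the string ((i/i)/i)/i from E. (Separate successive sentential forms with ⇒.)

E ⇒ E/F   [E ::= E / F]
E/F ⇒ F/F   [E ::= F]
F/F ⇒ (E)/F   [F ::= ( E )]
(E)/F ⇒ (E/F)/F   [E ::= E / F]
(E/F)/F ⇒ (F/F)/F   [E ::= F]
(F/F)/F ⇒ ((E)/F)/F   [F ::= ( E )]
((E)/F)/F ⇒ ((E/F)/F)/F   [E ::= E / F]
((E/F)/F)/F ⇒ ((F/F)/F)/F   [E ::= F]
((F/F)/F)/F ⇒ ((i/F)/F)/F   [F ::= i]
((i/F)/F)/F ⇒ ((i/i)/F)/F   [F ::= i]
((i/i)/F)/F ⇒ ((i/i)/i)/F   [F ::= i]
((i/i)/i)/F ⇒ ((i/i)/i)/i   [F ::= i]

E ⇒ E/F ⇒ F/F ⇒ (E)/F ⇒ (E/F)/F ⇒ (F/F)/F ⇒ ((E)/F)/F ⇒ ((E/F)/F)/F ⇒ ((F/F)/F)/F ⇒ ((i/F)/F)/F ⇒ ((i/i)/F)/F ⇒ ((i/i)/i)/F ⇒ ((i/i)/i)/i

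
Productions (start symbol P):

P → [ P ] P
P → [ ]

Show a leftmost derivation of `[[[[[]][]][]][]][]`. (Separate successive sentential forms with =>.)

P => [P]P => [[P]P]P => [[[P]P]P]P => [[[[P]P]P]P]P => [[[[[]]P]P]P]P => [[[[[]][]]P]P]P => [[[[[]][]][]]P]P => [[[[[]][]][]][]]P => [[[[[]][]][]][]][]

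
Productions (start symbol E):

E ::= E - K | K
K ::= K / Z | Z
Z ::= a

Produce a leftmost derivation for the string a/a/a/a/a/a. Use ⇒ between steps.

E ⇒ K ⇒ K/Z ⇒ K/Z/Z ⇒ K/Z/Z/Z ⇒ K/Z/Z/Z/Z ⇒ K/Z/Z/Z/Z/Z ⇒ Z/Z/Z/Z/Z/Z ⇒ a/Z/Z/Z/Z/Z ⇒ a/a/Z/Z/Z/Z ⇒ a/a/a/Z/Z/Z ⇒ a/a/a/a/Z/Z ⇒ a/a/a/a/a/Z ⇒ a/a/a/a/a/a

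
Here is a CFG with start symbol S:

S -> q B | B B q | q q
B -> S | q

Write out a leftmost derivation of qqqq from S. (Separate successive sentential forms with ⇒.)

S ⇒ qB   [S -> q B]
qB ⇒ qS   [B -> S]
qS ⇒ qBBq   [S -> B B q]
qBBq ⇒ qqBq   [B -> q]
qqBq ⇒ qqqq   [B -> q]

S⇒qB⇒qS⇒qBBq⇒qqBq⇒qqqq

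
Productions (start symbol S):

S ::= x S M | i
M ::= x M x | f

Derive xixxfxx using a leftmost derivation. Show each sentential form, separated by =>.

S=>xSM=>xiM=>xixMx=>xixxMxx=>xixxfxx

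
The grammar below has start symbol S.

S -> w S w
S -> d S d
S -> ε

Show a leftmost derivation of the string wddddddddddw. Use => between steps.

S => wSw   [S -> w S w]
wSw => wdSdw   [S -> d S d]
wdSdw => wddSddw   [S -> d S d]
wddSddw => wdddSdddw   [S -> d S d]
wdddSdddw => wddddSddddw   [S -> d S d]
wddddSddddw => wdddddSdddddw   [S -> d S d]
wdddddSdddddw => wddddddddddw   [S -> ε]

S=>wSw=>wdSdw=>wddSddw=>wdddSdddw=>wddddSddddw=>wdddddSdddddw=>wddddddddddw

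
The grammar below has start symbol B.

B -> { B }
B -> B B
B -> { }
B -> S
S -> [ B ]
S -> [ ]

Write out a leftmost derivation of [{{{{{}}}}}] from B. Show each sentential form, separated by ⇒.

B⇒S⇒[B]⇒[{B}]⇒[{{B}}]⇒[{{{B}}}]⇒[{{{{B}}}}]⇒[{{{{{}}}}}]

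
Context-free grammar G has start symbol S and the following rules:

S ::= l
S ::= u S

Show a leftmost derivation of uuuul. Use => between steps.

S => uS => uuS => uuuS => uuuuS => uuuul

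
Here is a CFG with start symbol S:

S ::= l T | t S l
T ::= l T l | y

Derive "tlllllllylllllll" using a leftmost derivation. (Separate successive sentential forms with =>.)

S=>tSl=>tlTl=>tllTll=>tlllTlll=>tllllTllll=>tlllllTlllll=>tllllllTllllll=>tlllllllTlllllll=>tlllllllylllllll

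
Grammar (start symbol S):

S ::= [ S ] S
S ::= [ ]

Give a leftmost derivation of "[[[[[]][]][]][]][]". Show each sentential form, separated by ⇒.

S ⇒ [S]S ⇒ [[S]S]S ⇒ [[[S]S]S]S ⇒ [[[[S]S]S]S]S ⇒ [[[[[]]S]S]S]S ⇒ [[[[[]][]]S]S]S ⇒ [[[[[]][]][]]S]S ⇒ [[[[[]][]][]][]]S ⇒ [[[[[]][]][]][]][]

S ⇒ [S]S   [S ::= [ S ] S]
[S]S ⇒ [[S]S]S   [S ::= [ S ] S]
[[S]S]S ⇒ [[[S]S]S]S   [S ::= [ S ] S]
[[[S]S]S]S ⇒ [[[[S]S]S]S]S   [S ::= [ S ] S]
[[[[S]S]S]S]S ⇒ [[[[[]]S]S]S]S   [S ::= [ ]]
[[[[[]]S]S]S]S ⇒ [[[[[]][]]S]S]S   [S ::= [ ]]
[[[[[]][]]S]S]S ⇒ [[[[[]][]][]]S]S   [S ::= [ ]]
[[[[[]][]][]]S]S ⇒ [[[[[]][]][]][]]S   [S ::= [ ]]
[[[[[]][]][]][]]S ⇒ [[[[[]][]][]][]][]   [S ::= [ ]]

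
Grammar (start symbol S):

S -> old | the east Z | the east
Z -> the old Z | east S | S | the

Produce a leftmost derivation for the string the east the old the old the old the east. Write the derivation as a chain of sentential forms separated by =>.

S => the east Z   [S -> the east Z]
the east Z => the east the old Z   [Z -> the old Z]
the east the old Z => the east the old the old Z   [Z -> the old Z]
the east the old the old Z => the east the old the old the old Z   [Z -> the old Z]
the east the old the old the old Z => the east the old the old the old S   [Z -> S]
the east the old the old the old S => the east the old the old the old the east   [S -> the east]

S => the east Z => the east the old Z => the east the old the old Z => the east the old the old the old Z => the east the old the old the old S => the east the old the old the old the east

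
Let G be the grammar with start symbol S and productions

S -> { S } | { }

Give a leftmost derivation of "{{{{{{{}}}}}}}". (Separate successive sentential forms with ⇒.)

S ⇒ {S} ⇒ {{S}} ⇒ {{{S}}} ⇒ {{{{S}}}} ⇒ {{{{{S}}}}} ⇒ {{{{{{S}}}}}} ⇒ {{{{{{{}}}}}}}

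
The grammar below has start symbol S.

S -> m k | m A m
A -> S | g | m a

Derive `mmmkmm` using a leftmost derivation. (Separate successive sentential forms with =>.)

S=>mAm=>mSm=>mmAmm=>mmSmm=>mmmkmm

S => mAm   [S -> m A m]
mAm => mSm   [A -> S]
mSm => mmAmm   [S -> m A m]
mmAmm => mmSmm   [A -> S]
mmSmm => mmmkmm   [S -> m k]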